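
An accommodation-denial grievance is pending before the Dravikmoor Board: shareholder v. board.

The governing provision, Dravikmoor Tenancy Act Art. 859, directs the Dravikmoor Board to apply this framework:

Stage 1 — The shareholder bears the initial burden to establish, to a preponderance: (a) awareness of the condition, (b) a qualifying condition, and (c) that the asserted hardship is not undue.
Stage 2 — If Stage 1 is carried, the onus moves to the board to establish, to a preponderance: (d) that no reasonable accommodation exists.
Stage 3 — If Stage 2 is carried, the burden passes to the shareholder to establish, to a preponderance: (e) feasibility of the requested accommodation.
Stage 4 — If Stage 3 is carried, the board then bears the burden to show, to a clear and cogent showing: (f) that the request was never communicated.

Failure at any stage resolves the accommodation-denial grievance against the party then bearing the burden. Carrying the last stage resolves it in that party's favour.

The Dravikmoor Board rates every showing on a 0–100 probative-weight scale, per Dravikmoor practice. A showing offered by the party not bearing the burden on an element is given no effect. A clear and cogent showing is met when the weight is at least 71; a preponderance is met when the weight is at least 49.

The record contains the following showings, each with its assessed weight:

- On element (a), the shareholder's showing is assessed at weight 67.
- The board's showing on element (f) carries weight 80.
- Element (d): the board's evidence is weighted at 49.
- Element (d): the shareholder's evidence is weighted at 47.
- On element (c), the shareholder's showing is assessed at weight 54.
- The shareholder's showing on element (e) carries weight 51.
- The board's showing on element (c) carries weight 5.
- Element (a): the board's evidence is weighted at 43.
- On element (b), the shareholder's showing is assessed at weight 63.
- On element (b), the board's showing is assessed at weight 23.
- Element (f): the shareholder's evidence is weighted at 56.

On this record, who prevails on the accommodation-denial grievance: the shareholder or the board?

At Stage 1 the shareholder must meet a preponderance (weight is at least 49): on (a) the weight is 67 (the board's 43 is given no effect), ≥ 49, so (a) meets the standard; on (b) the weight is 63 (the board's 23 is given no effect), which does reach 49, so (b) meets the standard; on (c) the weight is 54 (the board's 5 is given no effect), ≥ 49, so (c) meets the standard.
  Stage 1 is satisfied; the onus moves to the board.
At Stage 2 the board must meet a preponderance (weight is at least 49): on (d) the weight is 49 (the shareholder's 47 is given no effect), ≥ 49, so (d) meets the standard.
  Stage 2 is satisfied; the onus moves to the shareholder.
At Stage 3 the shareholder must meet a preponderance (weight is at least 49): on (e) the weight is 51, which does reach 49, so (e) meets the standard.
  Stage 3 is satisfied; the onus moves to the board.
At Stage 4 the board must meet a clear and cogent showing (weight is at least 71): on (f) the weight is 80 (the shareholder's 56 is given no effect), which does reach 71, so (f) meets the standard.
  All elements met at the final stage.
All stages carried — the board prevails.

board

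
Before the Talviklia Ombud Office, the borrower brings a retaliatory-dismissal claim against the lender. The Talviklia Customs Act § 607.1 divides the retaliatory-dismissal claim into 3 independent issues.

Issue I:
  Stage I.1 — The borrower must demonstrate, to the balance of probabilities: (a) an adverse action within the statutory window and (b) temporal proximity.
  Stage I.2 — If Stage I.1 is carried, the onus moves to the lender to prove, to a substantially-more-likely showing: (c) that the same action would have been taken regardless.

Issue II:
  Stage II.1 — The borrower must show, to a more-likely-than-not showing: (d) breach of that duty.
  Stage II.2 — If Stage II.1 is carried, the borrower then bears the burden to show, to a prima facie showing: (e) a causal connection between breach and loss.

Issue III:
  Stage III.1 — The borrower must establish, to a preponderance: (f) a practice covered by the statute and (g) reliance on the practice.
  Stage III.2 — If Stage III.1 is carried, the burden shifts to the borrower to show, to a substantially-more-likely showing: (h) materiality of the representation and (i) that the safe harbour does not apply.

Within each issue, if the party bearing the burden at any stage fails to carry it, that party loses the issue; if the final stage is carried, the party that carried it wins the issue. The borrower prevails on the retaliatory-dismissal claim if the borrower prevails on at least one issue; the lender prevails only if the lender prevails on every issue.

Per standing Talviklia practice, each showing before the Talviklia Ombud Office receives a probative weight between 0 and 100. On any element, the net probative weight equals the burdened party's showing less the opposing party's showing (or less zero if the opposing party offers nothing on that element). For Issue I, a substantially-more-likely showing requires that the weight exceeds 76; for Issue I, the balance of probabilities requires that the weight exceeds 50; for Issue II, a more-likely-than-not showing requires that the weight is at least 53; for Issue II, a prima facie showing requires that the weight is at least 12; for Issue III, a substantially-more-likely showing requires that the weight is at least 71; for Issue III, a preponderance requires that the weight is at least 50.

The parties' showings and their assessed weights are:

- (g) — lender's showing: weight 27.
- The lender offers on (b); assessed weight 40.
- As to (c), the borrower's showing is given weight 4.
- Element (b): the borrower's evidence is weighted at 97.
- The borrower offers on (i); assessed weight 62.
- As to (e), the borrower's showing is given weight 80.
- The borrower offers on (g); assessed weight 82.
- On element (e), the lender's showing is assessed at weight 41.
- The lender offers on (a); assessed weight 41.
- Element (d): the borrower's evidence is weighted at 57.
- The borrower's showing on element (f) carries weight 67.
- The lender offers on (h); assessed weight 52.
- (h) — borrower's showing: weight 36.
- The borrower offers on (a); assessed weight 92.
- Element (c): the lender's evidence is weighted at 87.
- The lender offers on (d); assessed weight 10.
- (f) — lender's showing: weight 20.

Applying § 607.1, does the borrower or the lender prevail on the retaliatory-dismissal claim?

— Issue I —
Stage I.1 (borrower, the balance of probabilities, weight exceeds 50): (a) net 92−41=51 > 50 — meets; (b) net 97−40=57 > 50 — meets.
  Stage I.1 carried; the burden shifts to the lender.
Stage I.2 (lender, a substantially-more-likely showing, weight exceeds 76): (c) net 87−4=83 > 76 — meets.
  All elements met at the final stage.
With every stage satisfied, the lender prevails on this issue.
— Issue II —
Stage II.1 (borrower, a more-likely-than-not showing, weight is at least 53): (d) net 57−10=47 < 53 — fails.
  The borrower does not carry Stage II.1.
The lender prevails on this issue.
— Issue III —
At Stage III.1 the borrower must meet a preponderance (weight is at least 50): on (f) the weight is 67 less the opposing 20 gives net 47, < 50, so (f) does not meet the standard; on (g) the weight is 82 less the opposing 27 gives net 55, which does reach 50, so (g) meets the standard.
  Stage III.1 not carried; the borrower fails its burden.
So the lender prevails on this issue.
Per-issue: Issue I → lender; Issue II → lender; Issue III → lender. The borrower must prevail on at least one issue; overall, the lender prevails.

lender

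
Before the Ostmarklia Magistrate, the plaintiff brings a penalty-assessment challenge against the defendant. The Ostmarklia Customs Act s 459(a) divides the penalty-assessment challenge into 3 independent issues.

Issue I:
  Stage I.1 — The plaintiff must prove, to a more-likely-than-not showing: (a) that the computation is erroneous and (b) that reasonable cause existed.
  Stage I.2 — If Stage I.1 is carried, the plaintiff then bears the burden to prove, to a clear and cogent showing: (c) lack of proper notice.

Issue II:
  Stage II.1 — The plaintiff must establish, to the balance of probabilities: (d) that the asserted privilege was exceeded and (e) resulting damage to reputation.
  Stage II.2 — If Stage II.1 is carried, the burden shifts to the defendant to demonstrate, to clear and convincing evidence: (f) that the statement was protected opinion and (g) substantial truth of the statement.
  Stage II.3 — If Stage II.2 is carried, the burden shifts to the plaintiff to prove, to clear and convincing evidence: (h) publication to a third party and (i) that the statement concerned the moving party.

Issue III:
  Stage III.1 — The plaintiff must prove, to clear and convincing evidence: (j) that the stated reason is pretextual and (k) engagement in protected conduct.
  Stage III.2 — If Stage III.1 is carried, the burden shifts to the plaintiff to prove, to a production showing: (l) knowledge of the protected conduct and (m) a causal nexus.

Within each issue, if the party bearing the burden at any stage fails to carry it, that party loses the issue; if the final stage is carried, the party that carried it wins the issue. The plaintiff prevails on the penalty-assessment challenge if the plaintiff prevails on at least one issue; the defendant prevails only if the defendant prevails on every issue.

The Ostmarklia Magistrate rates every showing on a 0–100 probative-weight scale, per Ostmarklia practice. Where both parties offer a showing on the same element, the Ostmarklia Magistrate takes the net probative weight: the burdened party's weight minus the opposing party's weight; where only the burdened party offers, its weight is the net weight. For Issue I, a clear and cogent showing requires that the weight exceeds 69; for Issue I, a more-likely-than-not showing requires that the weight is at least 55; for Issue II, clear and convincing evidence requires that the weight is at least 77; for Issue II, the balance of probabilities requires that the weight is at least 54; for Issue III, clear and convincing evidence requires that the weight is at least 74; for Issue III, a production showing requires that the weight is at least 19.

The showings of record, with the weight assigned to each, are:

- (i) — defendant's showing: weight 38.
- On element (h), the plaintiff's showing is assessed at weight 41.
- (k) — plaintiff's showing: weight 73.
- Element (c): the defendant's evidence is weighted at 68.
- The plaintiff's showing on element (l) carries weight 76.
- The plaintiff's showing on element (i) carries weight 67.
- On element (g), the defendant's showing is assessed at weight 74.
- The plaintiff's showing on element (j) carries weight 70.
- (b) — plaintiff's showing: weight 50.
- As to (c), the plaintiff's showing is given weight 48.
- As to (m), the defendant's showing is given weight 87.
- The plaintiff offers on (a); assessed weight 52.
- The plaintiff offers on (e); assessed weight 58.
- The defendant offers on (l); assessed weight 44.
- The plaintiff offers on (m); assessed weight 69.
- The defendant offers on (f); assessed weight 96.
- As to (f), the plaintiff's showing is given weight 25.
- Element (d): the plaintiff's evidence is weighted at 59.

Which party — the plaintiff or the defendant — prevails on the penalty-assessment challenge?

— Issue I —
Stage I.1 (plaintiff, a more-likely-than-not showing, weight is at least 55): (a) 52 < 55 — fails; (b) 50 < 55 — fails.
  Stage I.1 not carried; the plaintiff fails its burden.
So the defendant prevails on this issue.
— Issue II —
Stage II.1 (plaintiff, the balance of probabilities, weight is at least 54): (d) 59 ≥ 54 — meets; (e) 58 ≥ 54 — meets.
  All elements met. The burden passes to the defendant.
Stage II.2 (defendant, clear and convincing evidence, weight is at least 77): (f) net 96−25=71 < 77 — fails; (g) 74 < 77 — fails.
  Stage II.2 not carried; the defendant fails its burden.
The plaintiff prevails on this issue.
— Issue III —
Stage III.1 (plaintiff, clear and convincing evidence, weight is at least 74): (j) 70 < 74 — fails; (k) 73 < 74 — fails.
  The plaintiff does not carry Stage III.1.
The defendant prevails on this issue.
Per-issue: Issue I → defendant; Issue II → plaintiff; Issue III → defendant. The plaintiff must prevail on at least one issue; overall, the plaintiff prevails.

plaintiff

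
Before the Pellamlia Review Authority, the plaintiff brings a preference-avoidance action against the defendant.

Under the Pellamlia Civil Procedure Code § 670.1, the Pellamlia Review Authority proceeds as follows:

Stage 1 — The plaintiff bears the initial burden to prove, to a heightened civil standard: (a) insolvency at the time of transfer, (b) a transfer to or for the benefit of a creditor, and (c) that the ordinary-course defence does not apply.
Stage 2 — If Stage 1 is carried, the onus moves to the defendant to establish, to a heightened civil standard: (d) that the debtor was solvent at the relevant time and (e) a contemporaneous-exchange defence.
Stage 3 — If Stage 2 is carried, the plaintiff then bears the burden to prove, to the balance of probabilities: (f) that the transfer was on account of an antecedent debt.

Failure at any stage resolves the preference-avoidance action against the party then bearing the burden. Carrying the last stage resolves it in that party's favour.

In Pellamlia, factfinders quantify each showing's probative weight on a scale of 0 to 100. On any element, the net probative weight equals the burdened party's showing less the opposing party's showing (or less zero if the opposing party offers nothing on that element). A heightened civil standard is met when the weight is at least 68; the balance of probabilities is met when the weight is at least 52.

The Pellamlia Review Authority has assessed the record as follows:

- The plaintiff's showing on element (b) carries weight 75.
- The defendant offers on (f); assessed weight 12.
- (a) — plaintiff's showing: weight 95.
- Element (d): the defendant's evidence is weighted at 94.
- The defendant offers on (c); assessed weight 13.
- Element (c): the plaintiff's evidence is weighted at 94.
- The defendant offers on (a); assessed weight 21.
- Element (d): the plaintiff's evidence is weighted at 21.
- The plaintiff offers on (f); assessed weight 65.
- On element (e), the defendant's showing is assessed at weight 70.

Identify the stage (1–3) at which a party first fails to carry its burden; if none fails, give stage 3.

Stage 1 — burden on plaintiff; standard: a heightened civil standard (weight is at least 68).
    (a): 95 − 21 = 74 ≥ 68 [met]
    (b): 75 ≥ 68 [met]
    (c): 94 − 13 = 81 ≥ 68 [met]
  Stage 1 carried; the burden shifts to the defendant.
Stage 2 — burden on defendant; standard: a heightened civil standard (weight is at least 68).
    (d): 94 − 21 = 73 ≥ 68 [met]
    (e): 70 ≥ 68 [met]
  All elements met. The burden passes to the plaintiff.
Stage 3 — burden on plaintiff; standard: the balance of probabilities (weight is at least 52).
    (f): 65 − 12 = 53 ≥ 52 [met]
  All elements met at the final stage.
Every stage carried; the plaintiff prevails.

stage 3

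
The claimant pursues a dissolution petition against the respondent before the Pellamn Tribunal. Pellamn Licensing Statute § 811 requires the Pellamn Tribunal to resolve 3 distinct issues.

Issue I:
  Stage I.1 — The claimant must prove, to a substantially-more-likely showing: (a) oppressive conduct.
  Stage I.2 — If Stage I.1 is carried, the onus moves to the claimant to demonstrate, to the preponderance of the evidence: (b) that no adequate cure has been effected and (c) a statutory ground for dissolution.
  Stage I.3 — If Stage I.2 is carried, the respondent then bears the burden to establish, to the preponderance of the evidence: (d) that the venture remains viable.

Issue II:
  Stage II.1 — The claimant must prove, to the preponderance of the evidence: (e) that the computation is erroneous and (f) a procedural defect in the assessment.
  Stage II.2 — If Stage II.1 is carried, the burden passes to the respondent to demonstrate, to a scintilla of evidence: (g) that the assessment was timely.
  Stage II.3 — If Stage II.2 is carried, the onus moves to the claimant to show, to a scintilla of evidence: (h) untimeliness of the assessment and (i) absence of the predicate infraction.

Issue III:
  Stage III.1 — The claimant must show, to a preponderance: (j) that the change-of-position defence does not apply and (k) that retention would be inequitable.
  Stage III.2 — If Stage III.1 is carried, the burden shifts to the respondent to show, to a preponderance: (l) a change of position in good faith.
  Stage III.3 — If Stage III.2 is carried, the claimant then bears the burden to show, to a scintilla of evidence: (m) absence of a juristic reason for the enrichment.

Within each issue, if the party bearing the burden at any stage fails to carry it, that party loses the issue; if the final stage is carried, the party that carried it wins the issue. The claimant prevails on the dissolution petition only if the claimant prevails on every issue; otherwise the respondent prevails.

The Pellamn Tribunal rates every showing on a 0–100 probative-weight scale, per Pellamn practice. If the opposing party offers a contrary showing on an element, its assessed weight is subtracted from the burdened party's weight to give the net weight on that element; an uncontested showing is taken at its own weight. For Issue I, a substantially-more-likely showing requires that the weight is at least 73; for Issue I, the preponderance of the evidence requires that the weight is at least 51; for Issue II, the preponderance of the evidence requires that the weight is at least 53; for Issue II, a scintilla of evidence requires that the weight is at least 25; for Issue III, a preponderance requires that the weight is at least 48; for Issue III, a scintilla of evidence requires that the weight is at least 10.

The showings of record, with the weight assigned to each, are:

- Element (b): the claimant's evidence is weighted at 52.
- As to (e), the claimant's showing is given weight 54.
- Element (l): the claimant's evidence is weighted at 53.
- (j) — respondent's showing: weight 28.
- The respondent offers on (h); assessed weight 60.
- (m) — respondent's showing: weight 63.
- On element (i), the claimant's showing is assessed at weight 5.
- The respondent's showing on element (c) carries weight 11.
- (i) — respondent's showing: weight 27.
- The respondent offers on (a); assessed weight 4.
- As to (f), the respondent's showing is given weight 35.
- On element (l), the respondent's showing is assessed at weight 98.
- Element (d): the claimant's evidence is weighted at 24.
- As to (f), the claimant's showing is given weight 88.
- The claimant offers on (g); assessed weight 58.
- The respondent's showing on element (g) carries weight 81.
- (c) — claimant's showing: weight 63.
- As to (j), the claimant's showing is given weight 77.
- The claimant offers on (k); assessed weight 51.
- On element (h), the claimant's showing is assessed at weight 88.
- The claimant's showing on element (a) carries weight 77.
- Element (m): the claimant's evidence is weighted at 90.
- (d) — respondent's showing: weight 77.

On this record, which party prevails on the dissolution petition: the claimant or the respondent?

respondent

— Issue I —
Stage I.1 — burden on claimant; standard: a substantially-more-likely showing (weight is at least 73).
    (a): 77 − 4 = 73 ≥ 73 [met]
  Stage I.1 carried; the burden remains with the claimant.
Stage I.2 — burden on claimant; standard: the preponderance of the evidence (weight is at least 51).
    (b): 52 ≥ 51 [met]
    (c): 63 − 11 = 52 ≥ 51 [met]
  The claimant carries Stage I.2; the respondent now bears the burden.
Stage I.3 — burden on respondent; standard: the preponderance of the evidence (weight is at least 51).
    (d): 77 − 24 = 53 ≥ 51 [met]
  The respondent carries the last stage.
All stages carried — the respondent prevails on this issue.
— Issue II —
At Stage II.1 the claimant must meet the preponderance of the evidence (weight is at least 53): on (e) the weight is 54, ≥ 53, so (e) meets the standard; on (f) the weight is 88 less the opposing 35 gives net 53, which does reach 53, so (f) meets the standard.
  All elements met. The burden passes to the respondent.
At Stage II.2 the respondent must meet a scintilla of evidence (weight is at least 25): on (g) the weight is 81 less the opposing 58 gives net 23, which does not reach 25, so (g) does not meet the standard.
  Stage II.2 not carried; the respondent fails its burden.
So the claimant prevails on this issue.
— Issue III —
Stage III.1 (claimant, a preponderance, weight is at least 48): (j) net 77−28=49 ≥ 48 — meets; (k) 51 ≥ 48 — meets.
  Stage III.1 carried; the burden shifts to the respondent.
Stage III.2 (respondent, a preponderance, weight is at least 48): (l) net 98−53=45 < 48 — fails.
  Not every element is met, so the respondent fails to carry Stage III.2.
The claimant prevails on this issue.
Per-issue: Issue I → respondent; Issue II → claimant; Issue III → claimant. The claimant must prevail on every issue; overall, the respondent prevails.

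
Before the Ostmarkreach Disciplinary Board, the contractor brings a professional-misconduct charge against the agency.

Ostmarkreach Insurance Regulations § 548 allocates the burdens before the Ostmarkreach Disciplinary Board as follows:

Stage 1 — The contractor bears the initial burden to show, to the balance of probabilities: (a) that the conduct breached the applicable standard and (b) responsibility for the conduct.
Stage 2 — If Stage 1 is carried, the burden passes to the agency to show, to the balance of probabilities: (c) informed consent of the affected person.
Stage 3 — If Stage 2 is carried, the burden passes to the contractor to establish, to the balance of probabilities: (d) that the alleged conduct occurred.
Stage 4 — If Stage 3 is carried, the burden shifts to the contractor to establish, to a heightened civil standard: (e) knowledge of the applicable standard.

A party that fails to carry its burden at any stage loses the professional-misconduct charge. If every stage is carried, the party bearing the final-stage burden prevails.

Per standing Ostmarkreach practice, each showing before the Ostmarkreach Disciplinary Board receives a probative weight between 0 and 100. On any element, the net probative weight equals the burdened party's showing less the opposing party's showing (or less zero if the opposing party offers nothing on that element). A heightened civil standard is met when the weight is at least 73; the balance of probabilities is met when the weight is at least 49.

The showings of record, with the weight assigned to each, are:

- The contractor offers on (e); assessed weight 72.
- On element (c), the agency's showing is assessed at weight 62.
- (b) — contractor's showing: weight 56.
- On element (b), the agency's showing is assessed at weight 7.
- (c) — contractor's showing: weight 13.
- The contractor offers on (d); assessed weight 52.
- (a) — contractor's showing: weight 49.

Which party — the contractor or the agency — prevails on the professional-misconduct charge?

agency

Stage 1 (contractor, the balance of probabilities, weight is at least 49): (a) 49 ≥ 49 — meets; (b) net 56−7=49 ≥ 49 — meets.
  Stage 1 carried; the burden shifts to the agency.
Stage 2 (agency, the balance of probabilities, weight is at least 49): (c) net 62−13=49 ≥ 49 — meets.
  Stage 2 carried; the burden shifts to the contractor.
Stage 3 (contractor, the balance of probabilities, weight is at least 49): (d) 52 ≥ 49 — meets.
  Stage 3 is satisfied; the contractor continues to bear the burden.
Stage 4 (contractor, a heightened civil standard, weight is at least 73): (e) 72 < 73 — fails.
  The contractor does not carry Stage 4.
The analysis ends at Stage 4; the agency prevails.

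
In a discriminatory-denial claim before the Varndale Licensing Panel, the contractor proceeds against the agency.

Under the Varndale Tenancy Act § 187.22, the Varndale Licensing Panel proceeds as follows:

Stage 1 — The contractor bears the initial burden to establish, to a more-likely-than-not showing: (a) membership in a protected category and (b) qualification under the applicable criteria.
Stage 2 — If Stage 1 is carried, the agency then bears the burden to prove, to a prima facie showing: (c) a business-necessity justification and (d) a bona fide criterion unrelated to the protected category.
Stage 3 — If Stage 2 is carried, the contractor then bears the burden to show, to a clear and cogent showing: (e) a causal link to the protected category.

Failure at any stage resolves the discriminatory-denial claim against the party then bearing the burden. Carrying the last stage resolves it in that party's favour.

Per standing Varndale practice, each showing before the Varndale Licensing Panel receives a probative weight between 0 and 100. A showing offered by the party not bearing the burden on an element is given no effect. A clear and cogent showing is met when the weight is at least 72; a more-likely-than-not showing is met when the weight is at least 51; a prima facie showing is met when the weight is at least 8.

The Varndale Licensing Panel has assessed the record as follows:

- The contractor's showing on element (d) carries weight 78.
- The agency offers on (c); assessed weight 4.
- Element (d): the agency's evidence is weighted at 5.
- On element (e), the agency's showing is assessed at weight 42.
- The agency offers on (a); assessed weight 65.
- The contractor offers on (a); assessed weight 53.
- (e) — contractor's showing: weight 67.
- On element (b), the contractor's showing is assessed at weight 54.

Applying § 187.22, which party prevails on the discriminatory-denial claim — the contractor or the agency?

Stage 1 (contractor, a more-likely-than-not showing, weight is at least 51): (a) 53 (agency's 65 disregarded) ≥ 51 — meets; (b) 54 ≥ 51 — meets.
  Stage 1 carried; the burden shifts to the agency.
Stage 2 (agency, a prima facie showing, weight is at least 8): (c) 4 < 8 — fails; (d) 5 (contractor's 78 disregarded) < 8 — fails.
  Stage 2 not carried; the agency fails its burden.
So the contractor prevails.

contractor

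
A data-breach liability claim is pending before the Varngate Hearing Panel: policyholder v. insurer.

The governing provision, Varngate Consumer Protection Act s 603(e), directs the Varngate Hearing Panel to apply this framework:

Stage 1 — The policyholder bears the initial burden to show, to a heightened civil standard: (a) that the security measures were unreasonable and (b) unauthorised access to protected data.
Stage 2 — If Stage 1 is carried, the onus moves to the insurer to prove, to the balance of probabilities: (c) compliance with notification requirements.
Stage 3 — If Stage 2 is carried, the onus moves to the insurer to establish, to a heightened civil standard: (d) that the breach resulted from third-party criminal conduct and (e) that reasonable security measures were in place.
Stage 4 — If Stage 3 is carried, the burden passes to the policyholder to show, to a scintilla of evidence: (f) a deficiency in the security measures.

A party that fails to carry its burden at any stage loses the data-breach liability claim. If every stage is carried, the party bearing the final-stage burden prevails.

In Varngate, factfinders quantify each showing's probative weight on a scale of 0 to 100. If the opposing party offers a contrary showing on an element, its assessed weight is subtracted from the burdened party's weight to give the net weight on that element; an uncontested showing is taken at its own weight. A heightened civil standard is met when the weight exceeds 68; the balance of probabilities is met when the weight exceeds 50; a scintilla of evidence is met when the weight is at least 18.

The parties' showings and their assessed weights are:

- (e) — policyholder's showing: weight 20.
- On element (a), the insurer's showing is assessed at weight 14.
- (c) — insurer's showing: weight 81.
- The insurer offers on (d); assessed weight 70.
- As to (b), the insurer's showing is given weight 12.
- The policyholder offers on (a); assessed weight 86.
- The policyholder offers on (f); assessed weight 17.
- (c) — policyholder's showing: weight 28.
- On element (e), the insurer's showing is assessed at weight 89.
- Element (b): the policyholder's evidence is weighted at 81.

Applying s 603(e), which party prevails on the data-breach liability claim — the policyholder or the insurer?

Stage 1 — burden on policyholder; standard: a heightened civil standard (weight exceeds 68).
    (a): 86 − 14 = 72 > 68 [met]
    (b): 81 − 12 = 69 > 68 [met]
  All elements met. The burden passes to the insurer.
Stage 2 — burden on insurer; standard: the balance of probabilities (weight exceeds 50).
    (c): 81 − 28 = 53 > 50 [met]
  Stage 2 carried; the burden remains with the insurer.
Stage 3 — burden on insurer; standard: a heightened civil standard (weight exceeds 68).
    (d): 70 > 68 [met]
    (e): 89 − 20 = 69 > 68 [met]
  Stage 3 carried; the burden shifts to the policyholder.
Stage 4 — burden on policyholder; standard: a scintilla of evidence (weight is at least 18).
    (f): 17 < 18 [not met]
  Not every element is met, so the policyholder fails to carry Stage 4.
The analysis ends at Stage 4; the insurer prevails.

insurer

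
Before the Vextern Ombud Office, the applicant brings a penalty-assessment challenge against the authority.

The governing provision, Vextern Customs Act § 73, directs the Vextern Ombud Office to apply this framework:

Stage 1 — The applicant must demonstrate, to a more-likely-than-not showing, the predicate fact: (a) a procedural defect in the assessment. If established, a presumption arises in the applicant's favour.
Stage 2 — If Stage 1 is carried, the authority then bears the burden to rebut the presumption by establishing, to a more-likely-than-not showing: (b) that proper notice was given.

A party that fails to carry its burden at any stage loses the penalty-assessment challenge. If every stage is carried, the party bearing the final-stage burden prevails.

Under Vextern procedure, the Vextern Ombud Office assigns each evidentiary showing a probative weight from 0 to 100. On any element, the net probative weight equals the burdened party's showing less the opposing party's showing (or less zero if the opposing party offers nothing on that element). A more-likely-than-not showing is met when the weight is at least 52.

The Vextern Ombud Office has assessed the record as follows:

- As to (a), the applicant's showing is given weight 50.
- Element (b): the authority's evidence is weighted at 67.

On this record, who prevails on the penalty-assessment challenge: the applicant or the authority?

Stage 1 — burden on applicant; standard: a more-likely-than-not showing (weight is at least 52).
    (a): 50 < 52 [not met]
  Not every element is met, so the applicant fails to carry Stage 1.
The analysis ends at Stage 1; the authority prevails.

authority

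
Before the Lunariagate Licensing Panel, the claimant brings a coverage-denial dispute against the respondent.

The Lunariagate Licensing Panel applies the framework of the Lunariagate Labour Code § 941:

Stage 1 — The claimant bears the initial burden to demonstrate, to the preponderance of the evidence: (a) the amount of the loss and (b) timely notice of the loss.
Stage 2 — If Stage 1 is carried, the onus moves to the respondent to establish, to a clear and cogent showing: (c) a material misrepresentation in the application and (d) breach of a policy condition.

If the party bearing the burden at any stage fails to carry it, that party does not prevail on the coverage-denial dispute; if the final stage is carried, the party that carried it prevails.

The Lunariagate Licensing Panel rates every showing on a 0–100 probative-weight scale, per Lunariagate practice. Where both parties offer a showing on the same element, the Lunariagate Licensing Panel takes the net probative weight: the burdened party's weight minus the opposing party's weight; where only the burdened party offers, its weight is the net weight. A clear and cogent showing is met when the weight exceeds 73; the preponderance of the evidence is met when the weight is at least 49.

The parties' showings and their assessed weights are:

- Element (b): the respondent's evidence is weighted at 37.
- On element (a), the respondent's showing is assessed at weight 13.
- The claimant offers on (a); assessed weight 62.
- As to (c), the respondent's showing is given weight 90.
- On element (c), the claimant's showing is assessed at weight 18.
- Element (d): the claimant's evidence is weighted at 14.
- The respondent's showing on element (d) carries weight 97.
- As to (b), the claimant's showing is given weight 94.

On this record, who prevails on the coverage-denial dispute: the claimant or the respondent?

claimant

Stage 1 — burden on claimant; standard: the preponderance of the evidence (weight is at least 49).
    (a): 62 − 13 = 49 ≥ 49 [met]
    (b): 94 − 37 = 57 ≥ 49 [met]
  Stage 1 is satisfied; the onus moves to the respondent.
Stage 2 — burden on respondent; standard: a clear and cogent showing (weight exceeds 73).
    (c): 90 − 18 = 72 ≤ 73 [not met]
    (d): 97 − 14 = 83 > 73 [met]
  The respondent does not carry Stage 2.
The analysis ends at Stage 2; the claimant prevails.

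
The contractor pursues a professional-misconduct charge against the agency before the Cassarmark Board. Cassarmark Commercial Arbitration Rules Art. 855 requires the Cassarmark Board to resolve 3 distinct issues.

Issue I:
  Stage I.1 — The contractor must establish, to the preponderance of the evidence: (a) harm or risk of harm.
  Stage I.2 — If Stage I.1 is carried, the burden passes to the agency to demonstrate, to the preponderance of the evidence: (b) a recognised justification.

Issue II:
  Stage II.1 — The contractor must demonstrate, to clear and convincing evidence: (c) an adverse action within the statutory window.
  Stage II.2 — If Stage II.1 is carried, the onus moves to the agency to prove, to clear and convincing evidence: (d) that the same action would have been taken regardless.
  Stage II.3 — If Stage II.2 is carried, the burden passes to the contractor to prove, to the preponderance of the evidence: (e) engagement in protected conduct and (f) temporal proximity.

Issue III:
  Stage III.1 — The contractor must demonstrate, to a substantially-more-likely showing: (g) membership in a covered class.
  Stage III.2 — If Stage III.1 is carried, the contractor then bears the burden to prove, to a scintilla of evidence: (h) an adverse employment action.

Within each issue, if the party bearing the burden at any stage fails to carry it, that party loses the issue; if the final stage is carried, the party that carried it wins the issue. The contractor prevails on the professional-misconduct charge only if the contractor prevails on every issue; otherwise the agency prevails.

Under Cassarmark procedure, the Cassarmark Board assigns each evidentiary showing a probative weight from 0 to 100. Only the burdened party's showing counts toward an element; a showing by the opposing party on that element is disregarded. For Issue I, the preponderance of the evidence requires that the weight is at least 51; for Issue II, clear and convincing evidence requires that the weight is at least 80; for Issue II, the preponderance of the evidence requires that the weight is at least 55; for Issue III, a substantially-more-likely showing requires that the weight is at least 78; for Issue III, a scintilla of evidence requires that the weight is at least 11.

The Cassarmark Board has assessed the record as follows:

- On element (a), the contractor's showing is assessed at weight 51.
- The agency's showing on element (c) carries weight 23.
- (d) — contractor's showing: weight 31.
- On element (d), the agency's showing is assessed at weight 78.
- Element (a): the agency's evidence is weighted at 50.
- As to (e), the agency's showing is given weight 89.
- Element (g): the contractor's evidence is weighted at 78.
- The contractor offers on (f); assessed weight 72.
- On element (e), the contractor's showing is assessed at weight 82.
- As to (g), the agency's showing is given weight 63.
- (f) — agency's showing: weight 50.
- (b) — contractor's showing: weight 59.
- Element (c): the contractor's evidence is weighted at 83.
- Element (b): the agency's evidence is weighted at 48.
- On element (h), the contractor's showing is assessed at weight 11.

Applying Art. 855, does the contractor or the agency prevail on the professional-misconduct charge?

contractor

— Issue I —
Stage I.1 (contractor, the preponderance of the evidence, weight is at least 51): (a) 51 (agency's 50 disregarded) ≥ 51 — meets.
  All elements met. The burden passes to the agency.
Stage I.2 (agency, the preponderance of the evidence, weight is at least 51): (b) 48 (contractor's 59 disregarded) < 51 — fails.
  Not every element is met, so the agency fails to carry Stage I.2.
The analysis ends at Stage I.2; the contractor prevails on this issue.
— Issue II —
Stage II.1 (contractor, clear and convincing evidence, weight is at least 80): (c) 83 (agency's 23 disregarded) ≥ 80 — meets.
  All elements met. The burden passes to the agency.
Stage II.2 (agency, clear and convincing evidence, weight is at least 80): (d) 78 (contractor's 31 disregarded) < 80 — fails.
  Not every element is met, so the agency fails to carry Stage II.2.
The analysis ends at Stage II.2; the contractor prevails on this issue.
— Issue III —
Stage III.1 — burden on contractor; standard: a substantially-more-likely showing (weight is at least 78).
    (g): 78 (agency's 63 disregarded) ≥ 78 [met]
  All elements met. The contractor retains the burden for Stage III.2.
Stage III.2 — burden on contractor; standard: a scintilla of evidence (weight is at least 11).
    (h): 11 ≥ 11 [met]
  All elements met at the final stage.
All stages carried — the contractor prevails on this issue.
Per-issue: Issue I → contractor; Issue II → contractor; Issue III → contractor. The contractor must prevail on every issue; overall, the contractor prevails.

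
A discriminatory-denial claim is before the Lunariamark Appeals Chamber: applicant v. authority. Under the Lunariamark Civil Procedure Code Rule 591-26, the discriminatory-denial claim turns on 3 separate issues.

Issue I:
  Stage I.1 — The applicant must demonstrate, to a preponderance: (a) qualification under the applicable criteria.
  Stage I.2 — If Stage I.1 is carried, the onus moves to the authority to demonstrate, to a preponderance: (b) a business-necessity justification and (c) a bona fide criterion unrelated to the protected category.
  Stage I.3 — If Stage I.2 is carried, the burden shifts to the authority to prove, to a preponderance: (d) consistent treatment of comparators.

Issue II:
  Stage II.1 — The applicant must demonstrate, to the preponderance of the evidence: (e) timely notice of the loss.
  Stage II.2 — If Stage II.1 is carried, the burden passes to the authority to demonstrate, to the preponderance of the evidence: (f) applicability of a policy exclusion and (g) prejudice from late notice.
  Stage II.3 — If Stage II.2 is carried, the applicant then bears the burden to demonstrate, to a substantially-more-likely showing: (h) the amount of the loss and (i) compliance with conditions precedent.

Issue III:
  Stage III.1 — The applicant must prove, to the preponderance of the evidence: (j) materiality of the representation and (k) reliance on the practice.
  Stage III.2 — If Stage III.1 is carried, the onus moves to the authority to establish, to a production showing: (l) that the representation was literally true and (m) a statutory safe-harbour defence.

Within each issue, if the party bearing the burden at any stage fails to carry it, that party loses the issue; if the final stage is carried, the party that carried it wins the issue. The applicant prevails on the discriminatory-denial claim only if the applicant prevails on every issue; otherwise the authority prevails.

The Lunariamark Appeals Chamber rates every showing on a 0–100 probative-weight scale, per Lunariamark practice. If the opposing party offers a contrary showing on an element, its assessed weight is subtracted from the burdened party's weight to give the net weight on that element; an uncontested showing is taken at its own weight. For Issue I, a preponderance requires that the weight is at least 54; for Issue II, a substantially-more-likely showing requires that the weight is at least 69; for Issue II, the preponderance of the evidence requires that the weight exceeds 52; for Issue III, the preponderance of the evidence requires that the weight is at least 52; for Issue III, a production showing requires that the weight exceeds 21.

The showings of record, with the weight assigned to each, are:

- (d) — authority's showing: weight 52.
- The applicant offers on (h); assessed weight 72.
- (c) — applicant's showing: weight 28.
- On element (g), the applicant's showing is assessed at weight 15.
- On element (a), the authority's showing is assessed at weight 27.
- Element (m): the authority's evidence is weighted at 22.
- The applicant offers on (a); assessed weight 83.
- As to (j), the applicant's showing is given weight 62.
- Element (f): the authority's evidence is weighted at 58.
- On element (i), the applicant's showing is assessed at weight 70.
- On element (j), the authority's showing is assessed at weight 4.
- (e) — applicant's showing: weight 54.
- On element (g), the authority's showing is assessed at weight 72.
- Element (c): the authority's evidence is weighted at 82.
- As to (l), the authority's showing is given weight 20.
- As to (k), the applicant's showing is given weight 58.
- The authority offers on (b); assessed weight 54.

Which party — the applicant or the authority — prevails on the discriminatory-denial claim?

applicant

— Issue I —
Stage I.1 — burden on applicant; standard: a preponderance (weight is at least 54).
    (a): 83 − 27 = 56 ≥ 54 [met]
  All elements met. The burden passes to the authority.
Stage I.2 — burden on authority; standard: a preponderance (weight is at least 54).
    (b): 54 ≥ 54 [met]
    (c): 82 − 28 = 54 ≥ 54 [met]
  Stage I.2 carried; the burden remains with the authority.
Stage I.3 — burden on authority; standard: a preponderance (weight is at least 54).
    (d): 52 < 54 [not met]
  Not every element is met, so the authority fails to carry Stage I.3.
So the applicant prevails on this issue.
— Issue II —
Stage II.1 — burden on applicant; standard: the preponderance of the evidence (weight exceeds 52).
    (e): 54 > 52 [met]
  Stage II.1 is satisfied; the onus moves to the authority.
Stage II.2 — burden on authority; standard: the preponderance of the evidence (weight exceeds 52).
    (f): 58 > 52 [met]
    (g): 72 − 15 = 57 > 52 [met]
  Stage II.2 carried; the burden shifts to the applicant.
Stage II.3 — burden on applicant; standard: a substantially-more-likely showing (weight is at least 69).
    (h): 72 ≥ 69 [met]
    (i): 70 ≥ 69 [met]
  The applicant carries the last stage.
Every stage carried; the applicant prevails on this issue.
— Issue III —
Stage III.1 — burden on applicant; standard: the preponderance of the evidence (weight is at least 52).
    (j): 62 − 4 = 58 ≥ 52 [met]
    (k): 58 ≥ 52 [met]
  All elements met. The burden passes to the authority.
Stage III.2 — burden on authority; standard: a production showing (weight exceeds 21).
    (l): 20 ≤ 21 [not met]
    (m): 22 > 21 [met]
  Stage III.2 not carried; the authority fails its burden.
The analysis ends at Stage III.2; the applicant prevails on this issue.
Per-issue: Issue I → applicant; Issue II → applicant; Issue III → applicant. The applicant must prevail on every issue; overall, the applicant prevails.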